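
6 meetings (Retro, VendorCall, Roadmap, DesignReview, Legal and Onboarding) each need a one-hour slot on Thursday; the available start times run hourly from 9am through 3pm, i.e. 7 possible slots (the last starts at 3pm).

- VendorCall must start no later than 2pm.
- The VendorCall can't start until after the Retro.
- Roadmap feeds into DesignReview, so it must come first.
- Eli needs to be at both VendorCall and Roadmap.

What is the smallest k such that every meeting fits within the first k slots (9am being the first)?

2 slots

The precedence chain requires at least 2 distinct slots.
2 works (last occupied slot: 10am): for example VendorCall in 10am; Legal in 9am; DesignReview in 10am; Retro in 9am; Onboarding in 9am; Roadmap in 9am.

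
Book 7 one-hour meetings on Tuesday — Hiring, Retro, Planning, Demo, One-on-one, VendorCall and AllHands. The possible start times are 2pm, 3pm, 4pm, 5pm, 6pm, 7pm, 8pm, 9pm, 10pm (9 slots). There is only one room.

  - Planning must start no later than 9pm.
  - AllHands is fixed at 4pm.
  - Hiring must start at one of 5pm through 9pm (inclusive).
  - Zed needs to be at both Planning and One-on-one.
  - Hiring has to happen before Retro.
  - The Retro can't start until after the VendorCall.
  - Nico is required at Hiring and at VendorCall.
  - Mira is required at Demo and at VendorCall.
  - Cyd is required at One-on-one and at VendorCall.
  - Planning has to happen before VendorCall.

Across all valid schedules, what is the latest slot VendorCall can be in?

9pm

Precedence pushes VendorCall to at least 3pm; downstream work caps VendorCall at 9pm.
VendorCall at 9pm is achievable: Hiring=5pm; One-on-one=6pm; Planning=2pm; AllHands=4pm; Demo=3pm; VendorCall=9pm; Retro=10pm.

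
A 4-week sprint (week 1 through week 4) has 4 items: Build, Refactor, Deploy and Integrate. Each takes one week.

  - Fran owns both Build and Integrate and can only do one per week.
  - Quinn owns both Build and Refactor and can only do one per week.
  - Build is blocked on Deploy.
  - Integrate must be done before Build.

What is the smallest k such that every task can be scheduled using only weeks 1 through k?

2 weeks

The precedence chain requires at least 2 distinct weeks.
2 works (last occupied week: week 2): for example Deploy=week 1, Build=week 2, Refactor=week 1, Integrate=week 1.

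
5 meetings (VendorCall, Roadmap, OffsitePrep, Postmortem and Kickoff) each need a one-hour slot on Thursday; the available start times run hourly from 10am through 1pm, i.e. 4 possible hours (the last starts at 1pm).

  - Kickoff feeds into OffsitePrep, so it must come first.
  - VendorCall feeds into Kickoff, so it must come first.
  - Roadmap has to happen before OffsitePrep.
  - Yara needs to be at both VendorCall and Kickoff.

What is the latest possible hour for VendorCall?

11am

Downstream work caps VendorCall at 11am.
VendorCall at 11am is achievable: OffsitePrep in 1pm; Kickoff in 12pm; Postmortem in 10am; Roadmap in 10am; VendorCall in 11am.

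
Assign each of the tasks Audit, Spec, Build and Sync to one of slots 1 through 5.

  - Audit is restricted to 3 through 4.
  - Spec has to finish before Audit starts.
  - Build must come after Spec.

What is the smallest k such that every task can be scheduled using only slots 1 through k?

3 slots

The precedence chain requires at least 2 distinct slots.
Audit can't be placed before 3, so the schedule must run through at least slot 3.
3 works (last occupied slot: 3): for example Sync -> 1, Audit -> 3, Spec -> 1, Build -> 2.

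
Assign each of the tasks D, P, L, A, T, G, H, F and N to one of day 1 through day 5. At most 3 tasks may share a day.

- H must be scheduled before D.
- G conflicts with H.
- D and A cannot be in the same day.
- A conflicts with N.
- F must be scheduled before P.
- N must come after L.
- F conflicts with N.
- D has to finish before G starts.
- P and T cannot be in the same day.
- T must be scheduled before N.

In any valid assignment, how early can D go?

day 2

Precedence pushes D to at least day 2; downstream work caps D at day 4.
D at day 2 is achievable: A -> day 3; N -> day 2; F -> day 3; L -> day 1; H -> day 1; G -> day 3; D -> day 2; P -> day 4; T -> day 1.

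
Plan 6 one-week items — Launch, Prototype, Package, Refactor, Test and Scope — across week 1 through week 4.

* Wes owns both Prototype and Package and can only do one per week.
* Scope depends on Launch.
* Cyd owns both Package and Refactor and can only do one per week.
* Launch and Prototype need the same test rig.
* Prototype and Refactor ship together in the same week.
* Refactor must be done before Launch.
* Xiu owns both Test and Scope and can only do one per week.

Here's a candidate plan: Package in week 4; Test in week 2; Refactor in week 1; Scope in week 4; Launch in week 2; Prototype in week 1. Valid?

Yes, all constraints hold

Scope depends on Launch — holds.
Refactor must be done before Launch — holds.
Launch and Prototype need the same test rig — holds.
Prototype and Refactor ship together in the same week — holds.
Cyd owns both Package and Refactor and can only do one per week — holds.
Wes owns both Prototype and Package and can only do one per week — holds.
Xiu owns both Test and Scope and can only do one per week — holds.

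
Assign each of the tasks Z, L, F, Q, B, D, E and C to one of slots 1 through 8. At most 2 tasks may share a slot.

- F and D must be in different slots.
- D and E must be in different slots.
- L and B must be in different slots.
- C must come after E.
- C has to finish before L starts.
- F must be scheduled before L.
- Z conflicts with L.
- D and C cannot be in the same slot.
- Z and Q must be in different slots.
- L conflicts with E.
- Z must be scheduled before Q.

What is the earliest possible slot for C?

2

Precedence pushes C to at least 2; downstream work caps C at 7.
C at 2 is achievable: C=2; F=2; E=1; Q=3; L=3; Z=1; D=4; B=4.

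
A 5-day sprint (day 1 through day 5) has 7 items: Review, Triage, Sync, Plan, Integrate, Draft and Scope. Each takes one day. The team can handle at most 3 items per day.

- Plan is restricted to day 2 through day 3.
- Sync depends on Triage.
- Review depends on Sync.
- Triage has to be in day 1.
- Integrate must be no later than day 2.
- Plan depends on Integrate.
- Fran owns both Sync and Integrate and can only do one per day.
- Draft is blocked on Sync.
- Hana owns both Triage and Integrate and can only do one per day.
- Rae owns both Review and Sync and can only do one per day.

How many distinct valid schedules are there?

Splitting on Review: it can be day 4 (10), day 5 (15). Listing each branch's schedules as (Triage, Sync, Plan, Integrate, Draft, Scope) by day number:
Review=day 4: (1,3,3,2,4,1) (1,3,3,2,4,2) (1,3,3,2,4,3) (1,3,3,2,4,4) (1,3,3,2,4,5) (1,3,3,2,5,1) (1,3,3,2,5,2) (1,3,3,2,5,3) (1,3,3,2,5,4) (1,3,3,2,5,5) — 10.
Review=day 5: (1,3,3,2,4,1) (1,3,3,2,4,2) (1,3,3,2,4,3) (1,3,3,2,4,4) (1,3,3,2,4,5) (1,3,3,2,5,1) (1,3,3,2,5,2) (1,3,3,2,5,3) (1,3,3,2,5,4) (1,3,3,2,5,5) (1,4,3,2,5,1) (1,4,3,2,5,2) (1,4,3,2,5,3) (1,4,3,2,5,4) (1,4,3,2,5,5) — 15.
Summing: 10 + 15 = 25.

25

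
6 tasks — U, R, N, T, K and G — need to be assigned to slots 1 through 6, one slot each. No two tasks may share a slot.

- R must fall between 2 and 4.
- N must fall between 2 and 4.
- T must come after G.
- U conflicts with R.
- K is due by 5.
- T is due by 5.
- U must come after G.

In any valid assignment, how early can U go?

6

Precedence pushes U to at least 2.
U at 6 is achievable: K in 5, R in 2, U in 6, G in 1, N in 3, T in 4.
Nothing earlier works — the conflict and capacity constraints rule out every slot before 6.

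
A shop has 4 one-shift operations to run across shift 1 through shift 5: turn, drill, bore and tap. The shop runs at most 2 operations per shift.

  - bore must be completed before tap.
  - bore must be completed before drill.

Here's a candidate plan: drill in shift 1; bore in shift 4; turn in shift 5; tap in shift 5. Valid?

bore must be completed before drill — violated.
The shop runs at most 2 operations per shift — holds.
bore must be completed before tap — holds.

Invalid. bore must be completed before drill.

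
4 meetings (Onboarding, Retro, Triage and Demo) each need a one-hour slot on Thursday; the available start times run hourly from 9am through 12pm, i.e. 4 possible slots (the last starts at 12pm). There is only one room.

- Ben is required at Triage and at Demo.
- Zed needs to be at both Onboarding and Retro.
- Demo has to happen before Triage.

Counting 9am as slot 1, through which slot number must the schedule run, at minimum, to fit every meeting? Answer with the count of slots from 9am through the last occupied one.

4 slots

The precedence chain requires at least 2 distinct slots.
With at most 1 per slot and 4 meetings, at least 4 slots are needed.
4 works (last occupied slot: 12pm): for example Retro=12pm, Onboarding=11am, Triage=10am, Demo=9am.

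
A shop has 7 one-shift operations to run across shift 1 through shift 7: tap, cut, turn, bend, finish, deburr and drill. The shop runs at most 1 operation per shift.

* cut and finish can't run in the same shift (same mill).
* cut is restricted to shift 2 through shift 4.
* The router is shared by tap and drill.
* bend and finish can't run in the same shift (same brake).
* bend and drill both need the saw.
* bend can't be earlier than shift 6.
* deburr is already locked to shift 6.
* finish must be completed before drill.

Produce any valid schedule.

turn -> shift 5, drill -> shift 3, finish -> shift 1, tap -> shift 4, bend -> shift 7, deburr -> shift 6, cut -> shift 2

Checking: finish(shift 1) before drill(shift 3); cut(shift 2) != finish(shift 1); bend(shift 7) != drill(shift 3); tap(shift 4) != drill(shift 3); bend(shift 7) != finish(shift 1); bend=shift 7 in [shift 6,shift 7]; deburr=shift 6 in [shift 6,shift 6]; cut=shift 2 in [shift 2,shift 4]; max 1 per shift (cap 1).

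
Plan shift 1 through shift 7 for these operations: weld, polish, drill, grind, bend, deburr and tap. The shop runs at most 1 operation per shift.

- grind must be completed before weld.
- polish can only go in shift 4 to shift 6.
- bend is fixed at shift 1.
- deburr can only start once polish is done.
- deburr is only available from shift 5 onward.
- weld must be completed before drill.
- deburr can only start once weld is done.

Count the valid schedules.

Splitting on weld: it can be shift 3 (12), shift 4 (6), shift 5 (4). Listing each branch's schedules as (polish, drill, grind, bend, deburr, tap) by shift number:
weld=shift 3: (4,5,2,1,6,7) (4,5,2,1,7,6) (4,6,2,1,5,7) (4,6,2,1,7,5) (4,7,2,1,5,6) (4,7,2,1,6,5) (5,4,2,1,6,7) (5,4,2,1,7,6) (5,6,2,1,7,4) (5,7,2,1,6,4) (6,4,2,1,7,5) (6,5,2,1,7,4) — 12.
weld=shift 4: (5,6,2,1,7,3) (5,6,3,1,7,2) (5,7,2,1,6,3) (5,7,3,1,6,2) (6,5,2,1,7,3) (6,5,3,1,7,2) — 6.
weld=shift 5: (4,6,2,1,7,3) (4,6,3,1,7,2) (4,7,2,1,6,3) (4,7,3,1,6,2) — 4.
Summing: 12 + 6 + 4 = 22.

22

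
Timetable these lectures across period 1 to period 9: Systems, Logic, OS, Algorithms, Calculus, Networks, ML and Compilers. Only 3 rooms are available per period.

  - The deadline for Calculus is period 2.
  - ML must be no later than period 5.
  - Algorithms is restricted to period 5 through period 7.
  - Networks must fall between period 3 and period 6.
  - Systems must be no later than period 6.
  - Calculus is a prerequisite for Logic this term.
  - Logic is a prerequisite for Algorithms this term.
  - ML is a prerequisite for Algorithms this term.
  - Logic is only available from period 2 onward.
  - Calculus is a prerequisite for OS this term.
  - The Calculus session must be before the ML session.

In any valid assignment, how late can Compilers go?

period 9

Compilers at period 9 is achievable: Networks=period 3, Systems=period 1, Calculus=period 1, Compilers=period 9, Algorithms=period 5, ML=period 2, OS=period 2, Logic=period 2.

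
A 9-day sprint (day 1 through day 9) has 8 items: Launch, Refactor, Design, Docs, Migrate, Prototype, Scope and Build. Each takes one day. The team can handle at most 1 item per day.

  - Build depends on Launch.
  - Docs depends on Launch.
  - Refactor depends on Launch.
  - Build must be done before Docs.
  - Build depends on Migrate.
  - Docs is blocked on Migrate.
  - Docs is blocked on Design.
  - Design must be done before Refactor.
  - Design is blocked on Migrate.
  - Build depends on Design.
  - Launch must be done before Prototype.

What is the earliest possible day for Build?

day 4

Precedence pushes Build to at least day 3; downstream work caps Build at day 8.
Build at day 4 is achievable: Refactor -> day 6; Launch -> day 1; Prototype -> day 7; Design -> day 3; Docs -> day 5; Scope -> day 8; Migrate -> day 2; Build -> day 4.
Nothing earlier works — the capacity limit rule out every day before day 4.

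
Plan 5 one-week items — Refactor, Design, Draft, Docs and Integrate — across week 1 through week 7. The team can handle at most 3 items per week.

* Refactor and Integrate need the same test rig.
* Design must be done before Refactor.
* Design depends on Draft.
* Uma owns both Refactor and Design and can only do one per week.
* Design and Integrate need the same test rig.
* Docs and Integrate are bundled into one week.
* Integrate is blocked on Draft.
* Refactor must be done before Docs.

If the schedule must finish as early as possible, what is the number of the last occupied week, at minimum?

week 4

The precedence chain requires at least 4 distinct weeks.
With at most 3 per week and 5 tasks, at least 2 weeks are needed.
4 works (last occupied week: week 4): for example Docs=week 4, Design=week 2, Integrate=week 4, Draft=week 1, Refactor=week 3.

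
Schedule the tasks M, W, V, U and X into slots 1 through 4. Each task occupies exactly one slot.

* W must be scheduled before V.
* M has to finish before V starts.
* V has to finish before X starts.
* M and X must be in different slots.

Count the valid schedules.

Splitting on M: it can be 1 (16), 2 (8). Listing each branch's schedules as (W, V, U, X):
M=1: (1,2,1,3) (1,2,1,4) (1,2,2,3) (1,2,2,4) (1,2,3,3) (1,2,3,4) (1,2,4,3) (1,2,4,4) (1,3,1,4) (1,3,2,4) (1,3,3,4) (1,3,4,4) (2,3,1,4) (2,3,2,4) (2,3,3,4) (2,3,4,4) — 16.
M=2: (1,3,1,4) (1,3,2,4) (1,3,3,4) (1,3,4,4) (2,3,1,4) (2,3,2,4) (2,3,3,4) (2,3,4,4) — 8.
Summing: 16 + 8 = 24.

24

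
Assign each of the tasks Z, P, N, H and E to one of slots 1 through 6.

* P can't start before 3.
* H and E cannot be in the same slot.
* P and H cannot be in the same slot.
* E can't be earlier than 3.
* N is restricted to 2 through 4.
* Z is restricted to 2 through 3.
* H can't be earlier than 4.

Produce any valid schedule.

E=3, Z=2, P=3, H=4, N=2

Checking: H(4) != E(3); P(3) != H(4); E=3 in [3,6]; Z=2 in [2,3]; H=4 in [4,6]; N=2 in [2,4]; P=3 in [3,6].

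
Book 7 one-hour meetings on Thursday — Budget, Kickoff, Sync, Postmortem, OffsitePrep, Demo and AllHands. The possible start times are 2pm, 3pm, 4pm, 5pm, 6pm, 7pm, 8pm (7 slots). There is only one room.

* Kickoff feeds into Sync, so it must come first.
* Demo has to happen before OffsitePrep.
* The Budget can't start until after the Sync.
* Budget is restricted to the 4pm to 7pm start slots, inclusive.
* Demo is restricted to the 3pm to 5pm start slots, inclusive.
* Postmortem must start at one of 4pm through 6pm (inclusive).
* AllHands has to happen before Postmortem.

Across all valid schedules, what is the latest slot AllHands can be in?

5pm

Downstream work caps AllHands at 5pm.
AllHands at 5pm is achievable: Demo=3pm; OffsitePrep=8pm; Kickoff=2pm; AllHands=5pm; Sync=4pm; Postmortem=6pm; Budget=7pm.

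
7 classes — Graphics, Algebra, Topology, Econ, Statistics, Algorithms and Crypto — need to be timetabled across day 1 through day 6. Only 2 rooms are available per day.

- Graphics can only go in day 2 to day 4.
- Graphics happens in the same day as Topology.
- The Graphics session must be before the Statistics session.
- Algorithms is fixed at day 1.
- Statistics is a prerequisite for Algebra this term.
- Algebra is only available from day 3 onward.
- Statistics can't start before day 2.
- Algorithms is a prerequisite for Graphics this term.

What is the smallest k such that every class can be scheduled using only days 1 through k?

4 days

The precedence chain requires at least 4 distinct days.
With at most 2 per day and 7 classes, at least 4 days are needed.
4 works (last occupied day: day 4): for example Graphics=day 2, Statistics=day 3, Algorithms=day 1, Topology=day 2, Crypto=day 3, Econ=day 1, Algebra=day 4.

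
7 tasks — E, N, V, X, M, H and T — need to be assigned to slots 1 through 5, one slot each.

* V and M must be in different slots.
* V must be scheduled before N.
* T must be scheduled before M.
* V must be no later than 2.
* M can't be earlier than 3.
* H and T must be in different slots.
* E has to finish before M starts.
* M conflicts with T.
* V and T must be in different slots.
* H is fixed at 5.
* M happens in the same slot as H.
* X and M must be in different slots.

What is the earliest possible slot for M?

M is available from 3; M must be in the same slot as H, which can't be before 5, so M is at least 5.
M at 5 is achievable: E -> 1, N -> 2, M -> 5, V -> 1, T -> 2, H -> 5, X -> 1.

5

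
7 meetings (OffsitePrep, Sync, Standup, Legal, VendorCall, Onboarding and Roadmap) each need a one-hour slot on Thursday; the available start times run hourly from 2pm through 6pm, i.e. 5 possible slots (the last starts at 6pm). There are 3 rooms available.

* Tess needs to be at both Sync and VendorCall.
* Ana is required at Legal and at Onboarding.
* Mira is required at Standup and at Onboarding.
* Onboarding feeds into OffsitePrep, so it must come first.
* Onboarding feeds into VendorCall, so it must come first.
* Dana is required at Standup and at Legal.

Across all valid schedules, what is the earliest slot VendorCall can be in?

3pm

Precedence pushes VendorCall to at least 3pm.
VendorCall at 3pm is achievable: VendorCall in 3pm; OffsitePrep in 3pm; Sync in 2pm; Standup in 3pm; Roadmap in 2pm; Onboarding in 2pm; Legal in 4pm.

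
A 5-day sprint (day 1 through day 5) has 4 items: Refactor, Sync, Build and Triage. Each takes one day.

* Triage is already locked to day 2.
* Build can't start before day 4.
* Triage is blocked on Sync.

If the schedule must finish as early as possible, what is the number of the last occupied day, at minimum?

The precedence chain requires at least 2 distinct days.
Build can't be placed before day 4, so the schedule must run through at least day 4.
4 works (last occupied day: day 4): for example Triage -> day 2, Sync -> day 1, Build -> day 4, Refactor -> day 1.

day 4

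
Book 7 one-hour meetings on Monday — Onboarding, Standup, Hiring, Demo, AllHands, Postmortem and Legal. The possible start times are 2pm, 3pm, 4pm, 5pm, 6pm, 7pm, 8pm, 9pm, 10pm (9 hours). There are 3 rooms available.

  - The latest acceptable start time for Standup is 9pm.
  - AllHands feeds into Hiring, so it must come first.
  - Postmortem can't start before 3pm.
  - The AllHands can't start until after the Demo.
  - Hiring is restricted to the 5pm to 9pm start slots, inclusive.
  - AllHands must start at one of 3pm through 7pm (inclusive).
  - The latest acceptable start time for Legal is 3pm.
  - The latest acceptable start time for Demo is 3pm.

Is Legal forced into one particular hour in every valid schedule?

Legal can be 2pm (e.g. Standup -> 2pm; Legal -> 2pm; Postmortem -> 3pm; Hiring -> 5pm; Demo -> 2pm; AllHands -> 3pm; Onboarding -> 3pm) or 3pm (e.g. Legal in 3pm, Postmortem in 3pm, Standup in 2pm, Demo in 2pm, AllHands in 3pm, Onboarding in 2pm, Hiring in 5pm).

No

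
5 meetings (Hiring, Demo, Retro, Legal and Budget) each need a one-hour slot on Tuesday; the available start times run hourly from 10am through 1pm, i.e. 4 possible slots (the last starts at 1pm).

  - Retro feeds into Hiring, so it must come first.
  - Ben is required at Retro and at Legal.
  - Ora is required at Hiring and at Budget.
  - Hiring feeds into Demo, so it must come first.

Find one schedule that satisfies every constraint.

Demo=12pm, Legal=11am, Budget=10am, Hiring=11am, Retro=10am

Checking: Retro(10am) before Hiring(11am); Hiring(11am) before Demo(12pm); Retro(10am) != Legal(11am); Hiring(11am) != Budget(10am).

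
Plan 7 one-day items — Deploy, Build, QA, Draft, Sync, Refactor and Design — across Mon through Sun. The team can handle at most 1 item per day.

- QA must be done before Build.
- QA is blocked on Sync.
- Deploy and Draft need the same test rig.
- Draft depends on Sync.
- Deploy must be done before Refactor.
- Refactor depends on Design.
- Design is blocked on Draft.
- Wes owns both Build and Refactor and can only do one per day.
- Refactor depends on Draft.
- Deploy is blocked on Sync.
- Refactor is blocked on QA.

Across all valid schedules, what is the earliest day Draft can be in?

Precedence pushes Draft to at least Tue; downstream work caps Draft at Fri.
Draft at Tue is achievable: Deploy=Thu; Draft=Tue; Build=Sun; Refactor=Sat; QA=Wed; Design=Fri; Sync=Mon.

Tue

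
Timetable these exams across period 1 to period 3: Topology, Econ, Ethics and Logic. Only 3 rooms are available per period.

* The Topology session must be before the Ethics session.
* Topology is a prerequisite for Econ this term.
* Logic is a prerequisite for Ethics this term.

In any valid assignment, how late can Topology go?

Downstream work caps Topology at period 2.
Topology at period 2 is achievable: Econ -> period 3, Topology -> period 2, Logic -> period 1, Ethics -> period 3.

period 2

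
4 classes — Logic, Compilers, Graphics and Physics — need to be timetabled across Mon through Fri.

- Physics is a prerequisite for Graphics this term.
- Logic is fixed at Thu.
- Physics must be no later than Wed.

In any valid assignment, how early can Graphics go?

Tue

Precedence pushes Graphics to at least Tue.
Graphics at Tue is achievable: Physics -> Mon, Logic -> Thu, Compilers -> Mon, Graphics -> Tue.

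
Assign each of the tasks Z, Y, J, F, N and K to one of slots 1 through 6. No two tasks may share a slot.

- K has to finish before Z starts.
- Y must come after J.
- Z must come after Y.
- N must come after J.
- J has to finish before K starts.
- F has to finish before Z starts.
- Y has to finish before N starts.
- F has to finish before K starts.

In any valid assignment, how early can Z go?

5

Precedence pushes Z to at least 3.
Z at 5 is achievable: J in 1, K in 4, Y in 2, F in 3, N in 6, Z in 5.
Nothing earlier works — the capacity limit rule out every slot before 5.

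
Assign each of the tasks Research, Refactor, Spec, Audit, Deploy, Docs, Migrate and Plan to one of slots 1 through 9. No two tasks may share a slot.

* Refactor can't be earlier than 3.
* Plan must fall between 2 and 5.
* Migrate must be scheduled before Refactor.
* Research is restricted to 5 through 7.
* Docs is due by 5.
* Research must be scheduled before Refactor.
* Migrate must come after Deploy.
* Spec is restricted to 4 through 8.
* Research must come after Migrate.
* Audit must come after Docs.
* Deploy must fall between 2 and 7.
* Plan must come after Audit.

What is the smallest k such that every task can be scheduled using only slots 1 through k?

The precedence chain requires at least 4 distinct slots.
With at most 1 per slot and 8 tasks, at least 8 slots are needed.
Propagating the time windows through the other constraints, Refactor can't land before 6, so the schedule must run through at least slot 6.
8 works (last occupied slot: 8): for example Spec -> 7; Plan -> 3; Refactor -> 8; Research -> 6; Deploy -> 4; Docs -> 1; Migrate -> 5; Audit -> 2.

8 slots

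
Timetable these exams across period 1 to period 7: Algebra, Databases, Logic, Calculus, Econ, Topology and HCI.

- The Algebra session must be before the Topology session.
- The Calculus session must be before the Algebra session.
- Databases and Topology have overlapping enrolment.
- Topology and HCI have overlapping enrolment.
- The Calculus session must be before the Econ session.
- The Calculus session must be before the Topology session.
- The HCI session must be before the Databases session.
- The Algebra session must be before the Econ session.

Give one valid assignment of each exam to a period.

Econ in period 3, Calculus in period 1, Databases in period 2, Logic in period 1, Topology in period 3, HCI in period 1, Algebra in period 2

Checking: Algebra(period 2) before Topology(period 3); Algebra(period 2) before Econ(period 3); Calculus(period 1) before Econ(period 3); Calculus(period 1) before Algebra(period 2); Calculus(period 1) before Topology(period 3); HCI(period 1) before Databases(period 2); Databases(period 2) != Topology(period 3); Topology(period 3) != HCI(period 1).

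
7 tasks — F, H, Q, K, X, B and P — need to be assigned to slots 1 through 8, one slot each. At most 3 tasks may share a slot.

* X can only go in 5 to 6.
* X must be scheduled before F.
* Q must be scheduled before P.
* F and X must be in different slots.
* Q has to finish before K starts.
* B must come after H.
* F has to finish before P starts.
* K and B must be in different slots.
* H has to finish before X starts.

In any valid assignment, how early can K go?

Precedence pushes K to at least 2.
K at 2 is achievable: F -> 6, B -> 3, X -> 5, H -> 1, Q -> 1, P -> 7, K -> 2.

2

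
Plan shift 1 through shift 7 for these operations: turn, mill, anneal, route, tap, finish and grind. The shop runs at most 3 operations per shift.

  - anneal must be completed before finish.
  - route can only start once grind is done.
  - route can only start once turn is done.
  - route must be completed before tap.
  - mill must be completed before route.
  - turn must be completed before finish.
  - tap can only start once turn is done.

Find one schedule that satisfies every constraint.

mill -> shift 1; grind -> shift 1; turn -> shift 1; finish -> shift 3; tap -> shift 3; route -> shift 2; anneal -> shift 2

Checking: turn(shift 1) before finish(shift 3); turn(shift 1) before tap(shift 3); mill(shift 1) before route(shift 2); turn(shift 1) before route(shift 2); grind(shift 1) before route(shift 2); route(shift 2) before tap(shift 3); anneal(shift 2) before finish(shift 3); max 3 per shift (cap 3).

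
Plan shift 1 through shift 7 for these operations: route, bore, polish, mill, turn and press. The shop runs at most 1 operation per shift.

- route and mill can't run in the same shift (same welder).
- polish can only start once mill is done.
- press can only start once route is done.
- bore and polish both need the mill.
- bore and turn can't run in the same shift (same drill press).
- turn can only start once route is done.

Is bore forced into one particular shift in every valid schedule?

No

bore can be shift 1 (e.g. bore in shift 1, mill in shift 3, route in shift 2, turn in shift 5, polish in shift 4, press in shift 6) or shift 2 (e.g. press=shift 6; route=shift 1; turn=shift 5; polish=shift 4; bore=shift 2; mill=shift 3).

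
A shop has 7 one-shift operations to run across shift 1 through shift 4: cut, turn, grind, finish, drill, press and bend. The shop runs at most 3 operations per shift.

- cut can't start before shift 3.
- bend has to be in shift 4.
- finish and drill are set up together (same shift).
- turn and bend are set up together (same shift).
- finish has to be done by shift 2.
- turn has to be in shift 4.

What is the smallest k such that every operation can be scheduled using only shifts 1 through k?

4 shifts

With at most 3 per shift and 7 operations, at least 3 shifts are needed.
turn can't be placed before shift 4, so the schedule must run through at least shift 4.
4 works (last occupied shift: shift 4): for example bend -> shift 4; drill -> shift 1; finish -> shift 1; grind -> shift 1; press -> shift 2; cut -> shift 3; turn -> shift 4.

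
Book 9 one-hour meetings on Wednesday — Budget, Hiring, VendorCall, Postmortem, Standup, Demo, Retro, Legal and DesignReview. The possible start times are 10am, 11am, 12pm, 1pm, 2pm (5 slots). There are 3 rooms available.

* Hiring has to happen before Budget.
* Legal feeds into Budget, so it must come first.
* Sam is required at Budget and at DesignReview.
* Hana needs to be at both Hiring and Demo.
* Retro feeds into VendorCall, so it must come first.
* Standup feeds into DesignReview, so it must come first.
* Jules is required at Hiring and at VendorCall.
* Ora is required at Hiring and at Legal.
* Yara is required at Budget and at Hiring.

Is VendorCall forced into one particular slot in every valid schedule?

No

VendorCall can be 11am (e.g. Postmortem=12pm; Retro=10am; Budget=12pm; Demo=12pm; Legal=11am; Hiring=10am; VendorCall=11am; Standup=10am; DesignReview=11am) or 12pm (e.g. Hiring=10am, DesignReview=11am, Postmortem=11am, Budget=12pm, Retro=10am, Legal=11am, Standup=10am, VendorCall=12pm, Demo=12pm).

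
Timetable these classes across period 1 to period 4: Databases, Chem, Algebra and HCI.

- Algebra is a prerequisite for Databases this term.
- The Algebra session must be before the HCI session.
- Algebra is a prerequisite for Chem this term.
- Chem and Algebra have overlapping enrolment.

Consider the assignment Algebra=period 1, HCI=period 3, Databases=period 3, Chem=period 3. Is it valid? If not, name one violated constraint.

The Algebra session must be before the HCI session — holds.
Algebra is a prerequisite for Chem this term — holds.
Chem and Algebra have overlapping enrolment — holds.
Algebra is a prerequisite for Databases this term — holds.

Yes, all constraints hold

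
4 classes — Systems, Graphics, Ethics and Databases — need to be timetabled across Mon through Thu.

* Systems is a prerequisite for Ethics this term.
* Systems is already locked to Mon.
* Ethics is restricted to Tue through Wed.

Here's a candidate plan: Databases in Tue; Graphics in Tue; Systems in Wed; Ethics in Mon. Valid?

No. Systems is a prerequisite for Ethics this term is not satisfied.

Systems is already locked to Mon — violated.
Ethics is restricted to Tue through Wed — violated.
Systems is a prerequisite for Ethics this term — violated.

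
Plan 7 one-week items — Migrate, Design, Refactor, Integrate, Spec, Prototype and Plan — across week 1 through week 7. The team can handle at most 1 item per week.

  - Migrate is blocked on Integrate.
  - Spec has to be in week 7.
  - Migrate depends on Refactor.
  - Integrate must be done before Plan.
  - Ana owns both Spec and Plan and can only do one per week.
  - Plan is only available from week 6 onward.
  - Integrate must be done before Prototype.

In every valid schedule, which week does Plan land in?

Plan's window is week 6–week 7.
Spec is fixed at week 7, and Plan can't share a week with Spec.
So Plan must be week 6.

week 6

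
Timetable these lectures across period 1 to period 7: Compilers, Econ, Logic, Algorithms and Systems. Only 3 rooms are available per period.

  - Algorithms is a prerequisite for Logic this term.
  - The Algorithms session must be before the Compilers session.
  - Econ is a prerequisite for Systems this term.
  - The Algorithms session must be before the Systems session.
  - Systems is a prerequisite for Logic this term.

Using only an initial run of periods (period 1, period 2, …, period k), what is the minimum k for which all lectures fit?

The precedence chain requires at least 3 distinct periods.
With at most 3 per period and 5 lectures, at least 2 periods are needed.
3 works (last occupied period: period 3): for example Algorithms in period 1, Compilers in period 2, Econ in period 1, Logic in period 3, Systems in period 2.

3 periods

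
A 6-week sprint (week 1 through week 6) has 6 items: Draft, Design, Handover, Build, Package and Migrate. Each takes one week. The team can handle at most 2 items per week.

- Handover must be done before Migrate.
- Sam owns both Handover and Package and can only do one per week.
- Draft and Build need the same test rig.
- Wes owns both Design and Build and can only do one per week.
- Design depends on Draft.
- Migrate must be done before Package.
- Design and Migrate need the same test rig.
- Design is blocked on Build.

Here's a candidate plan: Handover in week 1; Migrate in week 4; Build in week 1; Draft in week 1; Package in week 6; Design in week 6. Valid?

The team can handle at most 2 items per week — violated.
Design depends on Draft — holds.
Migrate must be done before Package — holds.
Handover must be done before Migrate — holds.
Draft and Build need the same test rig — violated.
Wes owns both Design and Build and can only do one per week — holds.
Sam owns both Handover and Package and can only do one per week — holds.
Design is blocked on Build — holds.
Design and Migrate need the same test rig — holds.

Invalid. Draft and Build need the same test rig.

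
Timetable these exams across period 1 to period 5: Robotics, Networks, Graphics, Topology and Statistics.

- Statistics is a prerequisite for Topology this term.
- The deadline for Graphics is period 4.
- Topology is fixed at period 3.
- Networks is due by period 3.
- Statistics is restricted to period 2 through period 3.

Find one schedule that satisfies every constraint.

Robotics -> period 1, Topology -> period 3, Graphics -> period 1, Statistics -> period 2, Networks -> period 1

Checking: Statistics(period 2) before Topology(period 3); Graphics=period 1 in [period 1,period 4]; Networks=period 1 in [period 1,period 3]; Statistics=period 2 in [period 2,period 3]; Topology=period 3 in [period 3,period 3].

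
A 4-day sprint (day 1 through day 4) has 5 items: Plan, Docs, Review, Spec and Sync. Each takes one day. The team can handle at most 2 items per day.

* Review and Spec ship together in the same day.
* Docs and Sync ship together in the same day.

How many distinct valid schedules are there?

Splitting on Plan: it can be day 1 (6), day 2 (6), day 3 (6), day 4 (6). Listing each branch's schedules as (Docs, Review, Spec, Sync) by day number:
Plan=day 1: (2,3,3,2) (2,4,4,2) (3,2,2,3) (3,4,4,3) (4,2,2,4) (4,3,3,4) — 6.
Plan=day 2: (1,3,3,1) (1,4,4,1) (3,1,1,3) (3,4,4,3) (4,1,1,4) (4,3,3,4) — 6.
Plan=day 3: (1,2,2,1) (1,4,4,1) (2,1,1,2) (2,4,4,2) (4,1,1,4) (4,2,2,4) — 6.
Plan=day 4: (1,2,2,1) (1,3,3,1) (2,1,1,2) (2,3,3,2) (3,1,1,3) (3,2,2,3) — 6.
Summing: 6 + 6 + 6 + 6 = 24.

24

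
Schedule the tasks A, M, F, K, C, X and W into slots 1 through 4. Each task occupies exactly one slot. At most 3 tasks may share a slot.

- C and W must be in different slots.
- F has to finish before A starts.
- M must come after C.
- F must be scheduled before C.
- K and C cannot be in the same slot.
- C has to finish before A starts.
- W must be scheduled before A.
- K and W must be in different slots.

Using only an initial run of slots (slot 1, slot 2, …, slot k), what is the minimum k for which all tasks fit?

The precedence chain requires at least 3 distinct slots.
With at most 3 per slot and 7 tasks, at least 3 slots are needed.
3 works (last occupied slot: 3): for example A in 3, M in 3, W in 1, K in 3, X in 1, C in 2, F in 1.

3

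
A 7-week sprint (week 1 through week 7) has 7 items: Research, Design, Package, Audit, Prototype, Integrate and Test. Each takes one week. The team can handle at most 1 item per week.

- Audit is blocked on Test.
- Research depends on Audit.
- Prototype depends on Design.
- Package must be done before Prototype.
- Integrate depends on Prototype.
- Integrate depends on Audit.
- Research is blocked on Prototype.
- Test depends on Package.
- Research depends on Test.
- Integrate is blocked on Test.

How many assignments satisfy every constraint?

18

Splitting on Research: it can be week 6 (9), week 7 (9). Listing each branch's schedules as (Design, Package, Audit, Prototype, Integrate, Test) by week number:
Research=week 6: (1,2,4,5,7,3) (1,2,5,3,7,4) (1,2,5,4,7,3) (2,1,4,5,7,3) (2,1,5,3,7,4) (2,1,5,4,7,3) (3,1,4,5,7,2) (3,1,5,4,7,2) (4,1,3,5,7,2) — 9.
Research=week 7: (1,2,4,5,6,3) (1,2,5,3,6,4) (1,2,5,4,6,3) (2,1,4,5,6,3) (2,1,5,3,6,4) (2,1,5,4,6,3) (3,1,4,5,6,2) (3,1,5,4,6,2) (4,1,3,5,6,2) — 9.
Summing: 9 + 9 = 18.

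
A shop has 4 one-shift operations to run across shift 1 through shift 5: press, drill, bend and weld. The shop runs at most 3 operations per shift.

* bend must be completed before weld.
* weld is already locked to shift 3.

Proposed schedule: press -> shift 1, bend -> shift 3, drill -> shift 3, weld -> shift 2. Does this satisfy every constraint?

Invalid. bend must be completed before weld.

The shop runs at most 3 operations per shift — holds.
weld is already locked to shift 3 — violated.
bend must be completed before weld — violated.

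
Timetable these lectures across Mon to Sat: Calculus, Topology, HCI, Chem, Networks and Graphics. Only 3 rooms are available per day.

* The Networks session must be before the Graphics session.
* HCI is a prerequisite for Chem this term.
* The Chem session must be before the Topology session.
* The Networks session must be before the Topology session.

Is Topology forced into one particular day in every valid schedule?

Topology can be Wed (e.g. Networks=Mon; Chem=Tue; Topology=Wed; Calculus=Mon; HCI=Mon; Graphics=Tue) or Thu (e.g. HCI=Mon; Graphics=Tue; Networks=Mon; Topology=Thu; Chem=Tue; Calculus=Mon).

No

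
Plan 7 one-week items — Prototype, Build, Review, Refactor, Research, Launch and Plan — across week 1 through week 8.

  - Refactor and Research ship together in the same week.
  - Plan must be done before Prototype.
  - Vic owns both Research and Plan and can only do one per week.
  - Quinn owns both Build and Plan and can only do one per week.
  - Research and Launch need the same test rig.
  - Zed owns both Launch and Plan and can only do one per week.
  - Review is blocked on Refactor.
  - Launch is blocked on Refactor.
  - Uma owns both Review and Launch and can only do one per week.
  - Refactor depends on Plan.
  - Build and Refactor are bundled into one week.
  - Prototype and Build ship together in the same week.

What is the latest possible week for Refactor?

Precedence pushes Refactor to at least week 2; downstream work caps Refactor at week 7.
Refactor at week 6 is achievable: Research in week 6, Prototype in week 6, Plan in week 1, Build in week 6, Review in week 7, Refactor in week 6, Launch in week 8.
Nothing later works — the conflict constraints rule out every week after week 6.

week 6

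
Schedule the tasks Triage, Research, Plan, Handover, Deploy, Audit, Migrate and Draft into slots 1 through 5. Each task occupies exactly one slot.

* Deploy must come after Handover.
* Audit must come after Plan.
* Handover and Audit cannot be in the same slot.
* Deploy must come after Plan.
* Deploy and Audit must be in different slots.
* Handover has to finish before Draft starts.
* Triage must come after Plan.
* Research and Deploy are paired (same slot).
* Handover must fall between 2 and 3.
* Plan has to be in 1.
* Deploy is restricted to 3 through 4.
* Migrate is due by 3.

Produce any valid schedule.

Triage -> 2; Handover -> 2; Research -> 3; Plan -> 1; Audit -> 4; Migrate -> 1; Draft -> 3; Deploy -> 3

Checking: Plan(1) before Triage(2); Handover(2) before Draft(3); Handover(2) before Deploy(3); Plan(1) before Deploy(3); Plan(1) before Audit(4); Deploy(3) != Audit(4); Handover(2) != Audit(4); Research = Deploy = 3; Migrate=1 in [1,3]; Handover=2 in [2,3]; Plan=1 in [1,1]; Deploy=3 in [3,4].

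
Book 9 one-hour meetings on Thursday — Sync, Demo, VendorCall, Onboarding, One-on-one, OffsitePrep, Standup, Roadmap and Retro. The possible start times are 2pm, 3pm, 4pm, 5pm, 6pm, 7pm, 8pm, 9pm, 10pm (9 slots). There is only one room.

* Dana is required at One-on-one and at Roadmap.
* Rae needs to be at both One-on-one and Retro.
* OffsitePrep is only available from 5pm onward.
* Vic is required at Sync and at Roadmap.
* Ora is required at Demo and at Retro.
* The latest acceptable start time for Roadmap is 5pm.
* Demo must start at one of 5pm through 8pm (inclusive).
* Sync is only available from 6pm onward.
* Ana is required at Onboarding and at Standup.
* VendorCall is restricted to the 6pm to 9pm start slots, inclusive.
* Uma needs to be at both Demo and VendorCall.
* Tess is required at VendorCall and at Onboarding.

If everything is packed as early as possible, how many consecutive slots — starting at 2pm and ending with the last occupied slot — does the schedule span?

9 slots

With at most 1 per slot and 9 meetings, at least 9 slots are needed.
Sync can't be placed before 6pm — that is slot 5 counting from 2pm — so the schedule must run through at least 5 slots.
9 works (last occupied slot: 10pm): for example Onboarding in 3pm, Demo in 5pm, Retro in 10pm, Sync in 7pm, OffsitePrep in 8pm, Roadmap in 2pm, Standup in 9pm, One-on-one in 4pm, VendorCall in 6pm.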